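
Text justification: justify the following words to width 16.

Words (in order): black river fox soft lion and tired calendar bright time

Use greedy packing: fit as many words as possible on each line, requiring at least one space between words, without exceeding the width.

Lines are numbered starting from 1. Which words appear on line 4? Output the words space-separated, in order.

Line 1: ['black', 'river', 'fox'] (min_width=15, slack=1)
Line 2: ['soft', 'lion', 'and'] (min_width=13, slack=3)
Line 3: ['tired', 'calendar'] (min_width=14, slack=2)
Line 4: ['bright', 'time'] (min_width=11, slack=5)

Answer: bright time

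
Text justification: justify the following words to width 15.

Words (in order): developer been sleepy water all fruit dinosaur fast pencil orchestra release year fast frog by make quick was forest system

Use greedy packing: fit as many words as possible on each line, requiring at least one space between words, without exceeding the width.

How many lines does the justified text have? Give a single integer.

Answer: 10

Derivation:
Line 1: ['developer', 'been'] (min_width=14, slack=1)
Line 2: ['sleepy', 'water'] (min_width=12, slack=3)
Line 3: ['all', 'fruit'] (min_width=9, slack=6)
Line 4: ['dinosaur', 'fast'] (min_width=13, slack=2)
Line 5: ['pencil'] (min_width=6, slack=9)
Line 6: ['orchestra'] (min_width=9, slack=6)
Line 7: ['release', 'year'] (min_width=12, slack=3)
Line 8: ['fast', 'frog', 'by'] (min_width=12, slack=3)
Line 9: ['make', 'quick', 'was'] (min_width=14, slack=1)
Line 10: ['forest', 'system'] (min_width=13, slack=2)
Total lines: 10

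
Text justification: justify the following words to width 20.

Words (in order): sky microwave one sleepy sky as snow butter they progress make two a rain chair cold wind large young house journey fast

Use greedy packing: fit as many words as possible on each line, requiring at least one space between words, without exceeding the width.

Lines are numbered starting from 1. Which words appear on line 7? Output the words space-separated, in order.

Answer: journey fast

Derivation:
Line 1: ['sky', 'microwave', 'one'] (min_width=17, slack=3)
Line 2: ['sleepy', 'sky', 'as', 'snow'] (min_width=18, slack=2)
Line 3: ['butter', 'they', 'progress'] (min_width=20, slack=0)
Line 4: ['make', 'two', 'a', 'rain'] (min_width=15, slack=5)
Line 5: ['chair', 'cold', 'wind'] (min_width=15, slack=5)
Line 6: ['large', 'young', 'house'] (min_width=17, slack=3)
Line 7: ['journey', 'fast'] (min_width=12, slack=8)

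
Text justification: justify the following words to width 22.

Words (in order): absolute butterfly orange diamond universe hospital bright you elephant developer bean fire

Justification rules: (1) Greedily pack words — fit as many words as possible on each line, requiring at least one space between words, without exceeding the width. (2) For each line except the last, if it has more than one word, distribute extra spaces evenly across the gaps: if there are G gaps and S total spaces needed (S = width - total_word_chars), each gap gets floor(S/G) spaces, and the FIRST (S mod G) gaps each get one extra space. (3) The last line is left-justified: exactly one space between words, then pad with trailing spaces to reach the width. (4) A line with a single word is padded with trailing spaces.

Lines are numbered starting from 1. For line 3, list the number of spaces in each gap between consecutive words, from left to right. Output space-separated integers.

Answer: 6

Derivation:
Line 1: ['absolute', 'butterfly'] (min_width=18, slack=4)
Line 2: ['orange', 'diamond'] (min_width=14, slack=8)
Line 3: ['universe', 'hospital'] (min_width=17, slack=5)
Line 4: ['bright', 'you', 'elephant'] (min_width=19, slack=3)
Line 5: ['developer', 'bean', 'fire'] (min_width=19, slack=3)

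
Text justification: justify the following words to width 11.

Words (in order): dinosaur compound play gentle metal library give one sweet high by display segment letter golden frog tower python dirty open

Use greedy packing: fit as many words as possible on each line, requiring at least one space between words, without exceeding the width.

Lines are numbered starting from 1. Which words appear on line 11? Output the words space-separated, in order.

Answer: golden frog

Derivation:
Line 1: ['dinosaur'] (min_width=8, slack=3)
Line 2: ['compound'] (min_width=8, slack=3)
Line 3: ['play', 'gentle'] (min_width=11, slack=0)
Line 4: ['metal'] (min_width=5, slack=6)
Line 5: ['library'] (min_width=7, slack=4)
Line 6: ['give', 'one'] (min_width=8, slack=3)
Line 7: ['sweet', 'high'] (min_width=10, slack=1)
Line 8: ['by', 'display'] (min_width=10, slack=1)
Line 9: ['segment'] (min_width=7, slack=4)
Line 10: ['letter'] (min_width=6, slack=5)
Line 11: ['golden', 'frog'] (min_width=11, slack=0)
Line 12: ['tower'] (min_width=5, slack=6)
Line 13: ['python'] (min_width=6, slack=5)
Line 14: ['dirty', 'open'] (min_width=10, slack=1)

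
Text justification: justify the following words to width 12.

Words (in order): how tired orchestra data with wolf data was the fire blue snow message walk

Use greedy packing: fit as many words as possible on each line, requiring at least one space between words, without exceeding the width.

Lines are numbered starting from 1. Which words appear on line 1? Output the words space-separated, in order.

Line 1: ['how', 'tired'] (min_width=9, slack=3)
Line 2: ['orchestra'] (min_width=9, slack=3)
Line 3: ['data', 'with'] (min_width=9, slack=3)
Line 4: ['wolf', 'data'] (min_width=9, slack=3)
Line 5: ['was', 'the', 'fire'] (min_width=12, slack=0)
Line 6: ['blue', 'snow'] (min_width=9, slack=3)
Line 7: ['message', 'walk'] (min_width=12, slack=0)

Answer: how tired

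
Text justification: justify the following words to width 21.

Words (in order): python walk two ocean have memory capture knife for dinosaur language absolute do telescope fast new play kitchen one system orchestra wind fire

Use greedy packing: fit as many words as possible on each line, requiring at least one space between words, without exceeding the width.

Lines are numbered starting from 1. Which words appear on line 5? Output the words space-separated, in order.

Answer: telescope fast new

Derivation:
Line 1: ['python', 'walk', 'two', 'ocean'] (min_width=21, slack=0)
Line 2: ['have', 'memory', 'capture'] (min_width=19, slack=2)
Line 3: ['knife', 'for', 'dinosaur'] (min_width=18, slack=3)
Line 4: ['language', 'absolute', 'do'] (min_width=20, slack=1)
Line 5: ['telescope', 'fast', 'new'] (min_width=18, slack=3)
Line 6: ['play', 'kitchen', 'one'] (min_width=16, slack=5)
Line 7: ['system', 'orchestra', 'wind'] (min_width=21, slack=0)
Line 8: ['fire'] (min_width=4, slack=17)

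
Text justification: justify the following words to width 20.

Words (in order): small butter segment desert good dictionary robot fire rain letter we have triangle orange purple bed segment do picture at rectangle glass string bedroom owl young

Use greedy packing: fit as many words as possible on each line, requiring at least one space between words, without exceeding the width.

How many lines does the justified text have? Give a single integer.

Line 1: ['small', 'butter', 'segment'] (min_width=20, slack=0)
Line 2: ['desert', 'good'] (min_width=11, slack=9)
Line 3: ['dictionary', 'robot'] (min_width=16, slack=4)
Line 4: ['fire', 'rain', 'letter', 'we'] (min_width=19, slack=1)
Line 5: ['have', 'triangle', 'orange'] (min_width=20, slack=0)
Line 6: ['purple', 'bed', 'segment'] (min_width=18, slack=2)
Line 7: ['do', 'picture', 'at'] (min_width=13, slack=7)
Line 8: ['rectangle', 'glass'] (min_width=15, slack=5)
Line 9: ['string', 'bedroom', 'owl'] (min_width=18, slack=2)
Line 10: ['young'] (min_width=5, slack=15)
Total lines: 10

Answer: 10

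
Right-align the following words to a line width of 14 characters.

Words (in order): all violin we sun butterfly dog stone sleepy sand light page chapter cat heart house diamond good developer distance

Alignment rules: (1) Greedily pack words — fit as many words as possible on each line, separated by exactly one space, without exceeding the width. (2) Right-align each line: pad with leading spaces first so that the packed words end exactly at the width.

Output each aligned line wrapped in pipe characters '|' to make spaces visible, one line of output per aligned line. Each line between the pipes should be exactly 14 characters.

Answer: | all violin we|
| sun butterfly|
|     dog stone|
|   sleepy sand|
|    light page|
|   chapter cat|
|   heart house|
|  diamond good|
|     developer|
|      distance|

Derivation:
Line 1: ['all', 'violin', 'we'] (min_width=13, slack=1)
Line 2: ['sun', 'butterfly'] (min_width=13, slack=1)
Line 3: ['dog', 'stone'] (min_width=9, slack=5)
Line 4: ['sleepy', 'sand'] (min_width=11, slack=3)
Line 5: ['light', 'page'] (min_width=10, slack=4)
Line 6: ['chapter', 'cat'] (min_width=11, slack=3)
Line 7: ['heart', 'house'] (min_width=11, slack=3)
Line 8: ['diamond', 'good'] (min_width=12, slack=2)
Line 9: ['developer'] (min_width=9, slack=5)
Line 10: ['distance'] (min_width=8, slack=6)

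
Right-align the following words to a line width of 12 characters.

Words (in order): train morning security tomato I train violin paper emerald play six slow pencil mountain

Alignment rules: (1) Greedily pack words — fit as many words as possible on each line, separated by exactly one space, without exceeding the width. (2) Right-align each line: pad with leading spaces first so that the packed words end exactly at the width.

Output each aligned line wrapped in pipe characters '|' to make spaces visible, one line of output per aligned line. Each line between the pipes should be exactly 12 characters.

Line 1: ['train'] (min_width=5, slack=7)
Line 2: ['morning'] (min_width=7, slack=5)
Line 3: ['security'] (min_width=8, slack=4)
Line 4: ['tomato', 'I'] (min_width=8, slack=4)
Line 5: ['train', 'violin'] (min_width=12, slack=0)
Line 6: ['paper'] (min_width=5, slack=7)
Line 7: ['emerald', 'play'] (min_width=12, slack=0)
Line 8: ['six', 'slow'] (min_width=8, slack=4)
Line 9: ['pencil'] (min_width=6, slack=6)
Line 10: ['mountain'] (min_width=8, slack=4)

Answer: |       train|
|     morning|
|    security|
|    tomato I|
|train violin|
|       paper|
|emerald play|
|    six slow|
|      pencil|
|    mountain|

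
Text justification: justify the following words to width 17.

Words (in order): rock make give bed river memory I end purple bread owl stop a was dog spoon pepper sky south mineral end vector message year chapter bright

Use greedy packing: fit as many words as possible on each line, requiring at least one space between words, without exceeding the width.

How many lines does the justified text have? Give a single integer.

Line 1: ['rock', 'make', 'give'] (min_width=14, slack=3)
Line 2: ['bed', 'river', 'memory'] (min_width=16, slack=1)
Line 3: ['I', 'end', 'purple'] (min_width=12, slack=5)
Line 4: ['bread', 'owl', 'stop', 'a'] (min_width=16, slack=1)
Line 5: ['was', 'dog', 'spoon'] (min_width=13, slack=4)
Line 6: ['pepper', 'sky', 'south'] (min_width=16, slack=1)
Line 7: ['mineral', 'end'] (min_width=11, slack=6)
Line 8: ['vector', 'message'] (min_width=14, slack=3)
Line 9: ['year', 'chapter'] (min_width=12, slack=5)
Line 10: ['bright'] (min_width=6, slack=11)
Total lines: 10

Answer: 10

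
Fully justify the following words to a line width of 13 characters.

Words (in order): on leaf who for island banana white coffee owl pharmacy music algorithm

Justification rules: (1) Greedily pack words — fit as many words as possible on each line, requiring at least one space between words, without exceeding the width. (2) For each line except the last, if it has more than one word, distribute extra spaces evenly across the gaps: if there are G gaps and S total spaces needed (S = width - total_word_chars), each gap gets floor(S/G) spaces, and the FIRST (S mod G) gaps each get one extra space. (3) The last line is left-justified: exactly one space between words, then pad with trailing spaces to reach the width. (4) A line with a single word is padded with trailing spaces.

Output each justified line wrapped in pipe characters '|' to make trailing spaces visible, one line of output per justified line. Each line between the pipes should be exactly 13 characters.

Answer: |on  leaf  who|
|for    island|
|banana  white|
|coffee    owl|
|pharmacy     |
|music        |
|algorithm    |

Derivation:
Line 1: ['on', 'leaf', 'who'] (min_width=11, slack=2)
Line 2: ['for', 'island'] (min_width=10, slack=3)
Line 3: ['banana', 'white'] (min_width=12, slack=1)
Line 4: ['coffee', 'owl'] (min_width=10, slack=3)
Line 5: ['pharmacy'] (min_width=8, slack=5)
Line 6: ['music'] (min_width=5, slack=8)
Line 7: ['algorithm'] (min_width=9, slack=4)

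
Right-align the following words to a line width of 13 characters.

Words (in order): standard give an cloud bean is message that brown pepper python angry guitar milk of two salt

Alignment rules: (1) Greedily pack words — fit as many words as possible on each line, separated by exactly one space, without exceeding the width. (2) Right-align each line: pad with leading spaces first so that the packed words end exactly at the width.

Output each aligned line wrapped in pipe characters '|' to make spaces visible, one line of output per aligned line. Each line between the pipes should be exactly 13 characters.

Answer: |standard give|
|an cloud bean|
|   is message|
|   that brown|
|pepper python|
| angry guitar|
|  milk of two|
|         salt|

Derivation:
Line 1: ['standard', 'give'] (min_width=13, slack=0)
Line 2: ['an', 'cloud', 'bean'] (min_width=13, slack=0)
Line 3: ['is', 'message'] (min_width=10, slack=3)
Line 4: ['that', 'brown'] (min_width=10, slack=3)
Line 5: ['pepper', 'python'] (min_width=13, slack=0)
Line 6: ['angry', 'guitar'] (min_width=12, slack=1)
Line 7: ['milk', 'of', 'two'] (min_width=11, slack=2)
Line 8: ['salt'] (min_width=4, slack=9)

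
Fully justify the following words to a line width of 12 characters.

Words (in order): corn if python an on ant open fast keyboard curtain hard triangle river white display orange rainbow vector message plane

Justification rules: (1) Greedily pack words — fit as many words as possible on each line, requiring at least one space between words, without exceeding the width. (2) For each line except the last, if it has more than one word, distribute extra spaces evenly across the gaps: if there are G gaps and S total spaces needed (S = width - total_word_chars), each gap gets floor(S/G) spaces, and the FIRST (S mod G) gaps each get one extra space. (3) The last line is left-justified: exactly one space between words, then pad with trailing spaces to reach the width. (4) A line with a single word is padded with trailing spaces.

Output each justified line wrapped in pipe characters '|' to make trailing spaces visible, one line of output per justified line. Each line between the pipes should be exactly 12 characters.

Line 1: ['corn', 'if'] (min_width=7, slack=5)
Line 2: ['python', 'an', 'on'] (min_width=12, slack=0)
Line 3: ['ant', 'open'] (min_width=8, slack=4)
Line 4: ['fast'] (min_width=4, slack=8)
Line 5: ['keyboard'] (min_width=8, slack=4)
Line 6: ['curtain', 'hard'] (min_width=12, slack=0)
Line 7: ['triangle'] (min_width=8, slack=4)
Line 8: ['river', 'white'] (min_width=11, slack=1)
Line 9: ['display'] (min_width=7, slack=5)
Line 10: ['orange'] (min_width=6, slack=6)
Line 11: ['rainbow'] (min_width=7, slack=5)
Line 12: ['vector'] (min_width=6, slack=6)
Line 13: ['message'] (min_width=7, slack=5)
Line 14: ['plane'] (min_width=5, slack=7)

Answer: |corn      if|
|python an on|
|ant     open|
|fast        |
|keyboard    |
|curtain hard|
|triangle    |
|river  white|
|display     |
|orange      |
|rainbow     |
|vector      |
|message     |
|plane       |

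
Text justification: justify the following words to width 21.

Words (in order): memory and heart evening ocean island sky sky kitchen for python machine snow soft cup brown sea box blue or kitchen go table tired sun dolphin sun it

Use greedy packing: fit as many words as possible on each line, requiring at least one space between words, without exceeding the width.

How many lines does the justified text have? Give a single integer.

Line 1: ['memory', 'and', 'heart'] (min_width=16, slack=5)
Line 2: ['evening', 'ocean', 'island'] (min_width=20, slack=1)
Line 3: ['sky', 'sky', 'kitchen', 'for'] (min_width=19, slack=2)
Line 4: ['python', 'machine', 'snow'] (min_width=19, slack=2)
Line 5: ['soft', 'cup', 'brown', 'sea'] (min_width=18, slack=3)
Line 6: ['box', 'blue', 'or', 'kitchen'] (min_width=19, slack=2)
Line 7: ['go', 'table', 'tired', 'sun'] (min_width=18, slack=3)
Line 8: ['dolphin', 'sun', 'it'] (min_width=14, slack=7)
Total lines: 8

Answer: 8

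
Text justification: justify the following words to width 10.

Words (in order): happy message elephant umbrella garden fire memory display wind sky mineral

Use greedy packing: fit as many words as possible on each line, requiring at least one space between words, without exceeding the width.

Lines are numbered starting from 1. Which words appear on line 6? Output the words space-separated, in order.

Answer: fire

Derivation:
Line 1: ['happy'] (min_width=5, slack=5)
Line 2: ['message'] (min_width=7, slack=3)
Line 3: ['elephant'] (min_width=8, slack=2)
Line 4: ['umbrella'] (min_width=8, slack=2)
Line 5: ['garden'] (min_width=6, slack=4)
Line 6: ['fire'] (min_width=4, slack=6)
Line 7: ['memory'] (min_width=6, slack=4)
Line 8: ['display'] (min_width=7, slack=3)
Line 9: ['wind', 'sky'] (min_width=8, slack=2)
Line 10: ['mineral'] (min_width=7, slack=3)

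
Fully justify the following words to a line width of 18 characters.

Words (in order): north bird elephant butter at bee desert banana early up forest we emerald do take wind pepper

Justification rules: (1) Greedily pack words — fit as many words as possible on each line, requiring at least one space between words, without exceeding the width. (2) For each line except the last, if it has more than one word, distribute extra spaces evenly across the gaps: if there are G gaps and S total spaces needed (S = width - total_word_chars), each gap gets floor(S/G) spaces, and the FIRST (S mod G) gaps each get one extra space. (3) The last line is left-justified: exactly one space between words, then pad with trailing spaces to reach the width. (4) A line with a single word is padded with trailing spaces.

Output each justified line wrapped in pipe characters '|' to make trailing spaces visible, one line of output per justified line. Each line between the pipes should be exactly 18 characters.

Answer: |north         bird|
|elephant butter at|
|bee  desert banana|
|early up forest we|
|emerald   do  take|
|wind pepper       |

Derivation:
Line 1: ['north', 'bird'] (min_width=10, slack=8)
Line 2: ['elephant', 'butter', 'at'] (min_width=18, slack=0)
Line 3: ['bee', 'desert', 'banana'] (min_width=17, slack=1)
Line 4: ['early', 'up', 'forest', 'we'] (min_width=18, slack=0)
Line 5: ['emerald', 'do', 'take'] (min_width=15, slack=3)
Line 6: ['wind', 'pepper'] (min_width=11, slack=7)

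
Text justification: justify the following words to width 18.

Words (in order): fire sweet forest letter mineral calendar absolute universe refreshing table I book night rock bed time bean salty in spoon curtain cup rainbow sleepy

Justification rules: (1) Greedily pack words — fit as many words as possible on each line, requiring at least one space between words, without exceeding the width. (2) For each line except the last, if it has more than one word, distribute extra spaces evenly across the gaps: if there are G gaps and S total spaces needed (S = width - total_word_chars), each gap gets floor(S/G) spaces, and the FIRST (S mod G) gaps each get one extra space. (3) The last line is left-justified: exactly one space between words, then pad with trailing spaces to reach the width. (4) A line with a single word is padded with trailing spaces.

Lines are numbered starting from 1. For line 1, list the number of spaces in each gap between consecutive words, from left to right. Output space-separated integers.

Line 1: ['fire', 'sweet', 'forest'] (min_width=17, slack=1)
Line 2: ['letter', 'mineral'] (min_width=14, slack=4)
Line 3: ['calendar', 'absolute'] (min_width=17, slack=1)
Line 4: ['universe'] (min_width=8, slack=10)
Line 5: ['refreshing', 'table', 'I'] (min_width=18, slack=0)
Line 6: ['book', 'night', 'rock'] (min_width=15, slack=3)
Line 7: ['bed', 'time', 'bean'] (min_width=13, slack=5)
Line 8: ['salty', 'in', 'spoon'] (min_width=14, slack=4)
Line 9: ['curtain', 'cup'] (min_width=11, slack=7)
Line 10: ['rainbow', 'sleepy'] (min_width=14, slack=4)

Answer: 2 1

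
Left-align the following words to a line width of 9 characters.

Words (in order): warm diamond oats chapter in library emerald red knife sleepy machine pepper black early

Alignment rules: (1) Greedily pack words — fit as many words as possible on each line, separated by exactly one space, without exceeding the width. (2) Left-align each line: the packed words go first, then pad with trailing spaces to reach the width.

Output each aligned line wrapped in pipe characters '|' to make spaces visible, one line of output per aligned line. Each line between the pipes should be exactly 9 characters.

Line 1: ['warm'] (min_width=4, slack=5)
Line 2: ['diamond'] (min_width=7, slack=2)
Line 3: ['oats'] (min_width=4, slack=5)
Line 4: ['chapter'] (min_width=7, slack=2)
Line 5: ['in'] (min_width=2, slack=7)
Line 6: ['library'] (min_width=7, slack=2)
Line 7: ['emerald'] (min_width=7, slack=2)
Line 8: ['red', 'knife'] (min_width=9, slack=0)
Line 9: ['sleepy'] (min_width=6, slack=3)
Line 10: ['machine'] (min_width=7, slack=2)
Line 11: ['pepper'] (min_width=6, slack=3)
Line 12: ['black'] (min_width=5, slack=4)
Line 13: ['early'] (min_width=5, slack=4)

Answer: |warm     |
|diamond  |
|oats     |
|chapter  |
|in       |
|library  |
|emerald  |
|red knife|
|sleepy   |
|machine  |
|pepper   |
|black    |
|early    |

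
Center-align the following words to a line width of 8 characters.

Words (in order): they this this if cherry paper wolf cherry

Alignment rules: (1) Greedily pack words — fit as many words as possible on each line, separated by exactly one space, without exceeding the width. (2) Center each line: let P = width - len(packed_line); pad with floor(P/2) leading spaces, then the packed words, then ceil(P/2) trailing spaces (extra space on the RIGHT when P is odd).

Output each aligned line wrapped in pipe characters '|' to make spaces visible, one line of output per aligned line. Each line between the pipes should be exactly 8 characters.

Answer: |  they  |
|  this  |
|this if |
| cherry |
| paper  |
|  wolf  |
| cherry |

Derivation:
Line 1: ['they'] (min_width=4, slack=4)
Line 2: ['this'] (min_width=4, slack=4)
Line 3: ['this', 'if'] (min_width=7, slack=1)
Line 4: ['cherry'] (min_width=6, slack=2)
Line 5: ['paper'] (min_width=5, slack=3)
Line 6: ['wolf'] (min_width=4, slack=4)
Line 7: ['cherry'] (min_width=6, slack=2)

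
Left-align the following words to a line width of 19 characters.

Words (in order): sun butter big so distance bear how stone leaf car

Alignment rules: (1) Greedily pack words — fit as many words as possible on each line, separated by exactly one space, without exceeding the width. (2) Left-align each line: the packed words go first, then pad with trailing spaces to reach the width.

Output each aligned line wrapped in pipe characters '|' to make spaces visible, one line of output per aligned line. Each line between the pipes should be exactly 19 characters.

Line 1: ['sun', 'butter', 'big', 'so'] (min_width=17, slack=2)
Line 2: ['distance', 'bear', 'how'] (min_width=17, slack=2)
Line 3: ['stone', 'leaf', 'car'] (min_width=14, slack=5)

Answer: |sun butter big so  |
|distance bear how  |
|stone leaf car     |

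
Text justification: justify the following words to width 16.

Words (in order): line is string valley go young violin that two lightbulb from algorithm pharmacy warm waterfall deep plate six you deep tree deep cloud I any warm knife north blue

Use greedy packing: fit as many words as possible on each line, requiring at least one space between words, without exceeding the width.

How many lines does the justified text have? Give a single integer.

Answer: 11

Derivation:
Line 1: ['line', 'is', 'string'] (min_width=14, slack=2)
Line 2: ['valley', 'go', 'young'] (min_width=15, slack=1)
Line 3: ['violin', 'that', 'two'] (min_width=15, slack=1)
Line 4: ['lightbulb', 'from'] (min_width=14, slack=2)
Line 5: ['algorithm'] (min_width=9, slack=7)
Line 6: ['pharmacy', 'warm'] (min_width=13, slack=3)
Line 7: ['waterfall', 'deep'] (min_width=14, slack=2)
Line 8: ['plate', 'six', 'you'] (min_width=13, slack=3)
Line 9: ['deep', 'tree', 'deep'] (min_width=14, slack=2)
Line 10: ['cloud', 'I', 'any', 'warm'] (min_width=16, slack=0)
Line 11: ['knife', 'north', 'blue'] (min_width=16, slack=0)
Total lines: 11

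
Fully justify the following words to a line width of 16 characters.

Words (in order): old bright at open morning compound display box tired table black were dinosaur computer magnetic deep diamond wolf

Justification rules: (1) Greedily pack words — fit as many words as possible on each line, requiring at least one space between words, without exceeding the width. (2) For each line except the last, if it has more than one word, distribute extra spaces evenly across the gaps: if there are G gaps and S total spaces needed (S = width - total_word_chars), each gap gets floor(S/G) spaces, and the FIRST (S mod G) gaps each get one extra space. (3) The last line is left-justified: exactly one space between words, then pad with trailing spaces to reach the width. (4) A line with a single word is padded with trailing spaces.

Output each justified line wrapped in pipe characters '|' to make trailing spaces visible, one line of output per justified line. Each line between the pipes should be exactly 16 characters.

Answer: |old   bright  at|
|open     morning|
|compound display|
|box  tired table|
|black       were|
|dinosaur        |
|computer        |
|magnetic    deep|
|diamond wolf    |

Derivation:
Line 1: ['old', 'bright', 'at'] (min_width=13, slack=3)
Line 2: ['open', 'morning'] (min_width=12, slack=4)
Line 3: ['compound', 'display'] (min_width=16, slack=0)
Line 4: ['box', 'tired', 'table'] (min_width=15, slack=1)
Line 5: ['black', 'were'] (min_width=10, slack=6)
Line 6: ['dinosaur'] (min_width=8, slack=8)
Line 7: ['computer'] (min_width=8, slack=8)
Line 8: ['magnetic', 'deep'] (min_width=13, slack=3)
Line 9: ['diamond', 'wolf'] (min_width=12, slack=4)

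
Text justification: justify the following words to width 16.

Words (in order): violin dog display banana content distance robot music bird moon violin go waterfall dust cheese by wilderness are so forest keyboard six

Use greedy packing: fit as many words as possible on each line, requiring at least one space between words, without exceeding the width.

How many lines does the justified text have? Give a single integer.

Line 1: ['violin', 'dog'] (min_width=10, slack=6)
Line 2: ['display', 'banana'] (min_width=14, slack=2)
Line 3: ['content', 'distance'] (min_width=16, slack=0)
Line 4: ['robot', 'music', 'bird'] (min_width=16, slack=0)
Line 5: ['moon', 'violin', 'go'] (min_width=14, slack=2)
Line 6: ['waterfall', 'dust'] (min_width=14, slack=2)
Line 7: ['cheese', 'by'] (min_width=9, slack=7)
Line 8: ['wilderness', 'are'] (min_width=14, slack=2)
Line 9: ['so', 'forest'] (min_width=9, slack=7)
Line 10: ['keyboard', 'six'] (min_width=12, slack=4)
Total lines: 10

Answer: 10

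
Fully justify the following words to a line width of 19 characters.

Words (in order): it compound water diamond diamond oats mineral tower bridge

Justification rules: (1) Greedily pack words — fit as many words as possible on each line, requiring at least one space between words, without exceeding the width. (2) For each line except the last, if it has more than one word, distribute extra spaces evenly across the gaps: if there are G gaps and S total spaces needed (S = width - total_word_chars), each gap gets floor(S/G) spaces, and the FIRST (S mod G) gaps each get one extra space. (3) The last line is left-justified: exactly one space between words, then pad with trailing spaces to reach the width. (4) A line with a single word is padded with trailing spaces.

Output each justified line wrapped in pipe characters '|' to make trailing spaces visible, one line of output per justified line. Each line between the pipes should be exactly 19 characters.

Line 1: ['it', 'compound', 'water'] (min_width=17, slack=2)
Line 2: ['diamond', 'diamond'] (min_width=15, slack=4)
Line 3: ['oats', 'mineral', 'tower'] (min_width=18, slack=1)
Line 4: ['bridge'] (min_width=6, slack=13)

Answer: |it  compound  water|
|diamond     diamond|
|oats  mineral tower|
|bridge             |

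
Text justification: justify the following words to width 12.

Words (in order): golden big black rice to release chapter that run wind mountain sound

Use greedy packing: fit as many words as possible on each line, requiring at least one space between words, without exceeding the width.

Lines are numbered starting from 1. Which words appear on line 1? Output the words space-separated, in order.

Line 1: ['golden', 'big'] (min_width=10, slack=2)
Line 2: ['black', 'rice'] (min_width=10, slack=2)
Line 3: ['to', 'release'] (min_width=10, slack=2)
Line 4: ['chapter', 'that'] (min_width=12, slack=0)
Line 5: ['run', 'wind'] (min_width=8, slack=4)
Line 6: ['mountain'] (min_width=8, slack=4)
Line 7: ['sound'] (min_width=5, slack=7)

Answer: golden big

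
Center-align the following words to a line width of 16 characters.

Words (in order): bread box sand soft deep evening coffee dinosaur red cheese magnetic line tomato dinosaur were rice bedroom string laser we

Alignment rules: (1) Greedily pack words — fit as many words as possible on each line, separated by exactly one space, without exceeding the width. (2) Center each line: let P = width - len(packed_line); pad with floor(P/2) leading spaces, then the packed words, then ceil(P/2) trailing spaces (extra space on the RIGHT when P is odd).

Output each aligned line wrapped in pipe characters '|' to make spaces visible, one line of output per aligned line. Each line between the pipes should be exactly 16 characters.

Line 1: ['bread', 'box', 'sand'] (min_width=14, slack=2)
Line 2: ['soft', 'deep'] (min_width=9, slack=7)
Line 3: ['evening', 'coffee'] (min_width=14, slack=2)
Line 4: ['dinosaur', 'red'] (min_width=12, slack=4)
Line 5: ['cheese', 'magnetic'] (min_width=15, slack=1)
Line 6: ['line', 'tomato'] (min_width=11, slack=5)
Line 7: ['dinosaur', 'were'] (min_width=13, slack=3)
Line 8: ['rice', 'bedroom'] (min_width=12, slack=4)
Line 9: ['string', 'laser', 'we'] (min_width=15, slack=1)

Answer: | bread box sand |
|   soft deep    |
| evening coffee |
|  dinosaur red  |
|cheese magnetic |
|  line tomato   |
| dinosaur were  |
|  rice bedroom  |
|string laser we |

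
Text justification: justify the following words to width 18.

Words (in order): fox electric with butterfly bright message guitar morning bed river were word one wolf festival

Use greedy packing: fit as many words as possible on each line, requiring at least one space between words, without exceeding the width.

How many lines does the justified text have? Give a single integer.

Answer: 6

Derivation:
Line 1: ['fox', 'electric', 'with'] (min_width=17, slack=1)
Line 2: ['butterfly', 'bright'] (min_width=16, slack=2)
Line 3: ['message', 'guitar'] (min_width=14, slack=4)
Line 4: ['morning', 'bed', 'river'] (min_width=17, slack=1)
Line 5: ['were', 'word', 'one', 'wolf'] (min_width=18, slack=0)
Line 6: ['festival'] (min_width=8, slack=10)
Total lines: 6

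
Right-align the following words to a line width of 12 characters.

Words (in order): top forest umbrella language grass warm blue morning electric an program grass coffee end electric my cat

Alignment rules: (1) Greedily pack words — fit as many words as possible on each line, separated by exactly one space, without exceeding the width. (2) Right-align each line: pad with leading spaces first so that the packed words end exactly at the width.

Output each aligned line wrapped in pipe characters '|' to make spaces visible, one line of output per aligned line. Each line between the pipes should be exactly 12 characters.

Line 1: ['top', 'forest'] (min_width=10, slack=2)
Line 2: ['umbrella'] (min_width=8, slack=4)
Line 3: ['language'] (min_width=8, slack=4)
Line 4: ['grass', 'warm'] (min_width=10, slack=2)
Line 5: ['blue', 'morning'] (min_width=12, slack=0)
Line 6: ['electric', 'an'] (min_width=11, slack=1)
Line 7: ['program'] (min_width=7, slack=5)
Line 8: ['grass', 'coffee'] (min_width=12, slack=0)
Line 9: ['end', 'electric'] (min_width=12, slack=0)
Line 10: ['my', 'cat'] (min_width=6, slack=6)

Answer: |  top forest|
|    umbrella|
|    language|
|  grass warm|
|blue morning|
| electric an|
|     program|
|grass coffee|
|end electric|
|      my cat|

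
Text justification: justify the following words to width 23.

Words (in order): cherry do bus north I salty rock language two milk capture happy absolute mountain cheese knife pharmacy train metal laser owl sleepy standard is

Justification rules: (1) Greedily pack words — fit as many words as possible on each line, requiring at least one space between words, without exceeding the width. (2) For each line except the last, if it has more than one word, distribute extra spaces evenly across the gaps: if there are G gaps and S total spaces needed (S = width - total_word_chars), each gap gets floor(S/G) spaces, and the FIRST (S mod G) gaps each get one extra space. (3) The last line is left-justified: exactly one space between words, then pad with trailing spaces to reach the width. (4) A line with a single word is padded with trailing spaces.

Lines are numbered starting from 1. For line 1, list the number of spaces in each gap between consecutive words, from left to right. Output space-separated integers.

Answer: 2 2 1 1

Derivation:
Line 1: ['cherry', 'do', 'bus', 'north', 'I'] (min_width=21, slack=2)
Line 2: ['salty', 'rock', 'language', 'two'] (min_width=23, slack=0)
Line 3: ['milk', 'capture', 'happy'] (min_width=18, slack=5)
Line 4: ['absolute', 'mountain'] (min_width=17, slack=6)
Line 5: ['cheese', 'knife', 'pharmacy'] (min_width=21, slack=2)
Line 6: ['train', 'metal', 'laser', 'owl'] (min_width=21, slack=2)
Line 7: ['sleepy', 'standard', 'is'] (min_width=18, slack=5)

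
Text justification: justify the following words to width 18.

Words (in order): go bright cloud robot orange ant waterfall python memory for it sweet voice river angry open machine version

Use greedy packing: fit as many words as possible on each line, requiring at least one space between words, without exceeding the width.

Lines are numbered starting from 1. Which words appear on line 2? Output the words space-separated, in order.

Answer: robot orange ant

Derivation:
Line 1: ['go', 'bright', 'cloud'] (min_width=15, slack=3)
Line 2: ['robot', 'orange', 'ant'] (min_width=16, slack=2)
Line 3: ['waterfall', 'python'] (min_width=16, slack=2)
Line 4: ['memory', 'for', 'it'] (min_width=13, slack=5)
Line 5: ['sweet', 'voice', 'river'] (min_width=17, slack=1)
Line 6: ['angry', 'open', 'machine'] (min_width=18, slack=0)
Line 7: ['version'] (min_width=7, slack=11)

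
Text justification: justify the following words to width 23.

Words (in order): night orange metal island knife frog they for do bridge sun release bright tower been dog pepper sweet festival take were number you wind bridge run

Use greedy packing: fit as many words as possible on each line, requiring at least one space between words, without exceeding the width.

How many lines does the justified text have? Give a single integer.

Answer: 8

Derivation:
Line 1: ['night', 'orange', 'metal'] (min_width=18, slack=5)
Line 2: ['island', 'knife', 'frog', 'they'] (min_width=22, slack=1)
Line 3: ['for', 'do', 'bridge', 'sun'] (min_width=17, slack=6)
Line 4: ['release', 'bright', 'tower'] (min_width=20, slack=3)
Line 5: ['been', 'dog', 'pepper', 'sweet'] (min_width=21, slack=2)
Line 6: ['festival', 'take', 'were'] (min_width=18, slack=5)
Line 7: ['number', 'you', 'wind', 'bridge'] (min_width=22, slack=1)
Line 8: ['run'] (min_width=3, slack=20)
Total lines: 8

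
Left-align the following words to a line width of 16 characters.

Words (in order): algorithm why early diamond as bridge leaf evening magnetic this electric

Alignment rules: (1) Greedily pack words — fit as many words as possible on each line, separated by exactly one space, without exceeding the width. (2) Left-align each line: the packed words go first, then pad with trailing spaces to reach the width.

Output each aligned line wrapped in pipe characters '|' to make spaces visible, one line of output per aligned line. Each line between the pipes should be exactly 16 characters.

Line 1: ['algorithm', 'why'] (min_width=13, slack=3)
Line 2: ['early', 'diamond', 'as'] (min_width=16, slack=0)
Line 3: ['bridge', 'leaf'] (min_width=11, slack=5)
Line 4: ['evening', 'magnetic'] (min_width=16, slack=0)
Line 5: ['this', 'electric'] (min_width=13, slack=3)

Answer: |algorithm why   |
|early diamond as|
|bridge leaf     |
|evening magnetic|
|this electric   |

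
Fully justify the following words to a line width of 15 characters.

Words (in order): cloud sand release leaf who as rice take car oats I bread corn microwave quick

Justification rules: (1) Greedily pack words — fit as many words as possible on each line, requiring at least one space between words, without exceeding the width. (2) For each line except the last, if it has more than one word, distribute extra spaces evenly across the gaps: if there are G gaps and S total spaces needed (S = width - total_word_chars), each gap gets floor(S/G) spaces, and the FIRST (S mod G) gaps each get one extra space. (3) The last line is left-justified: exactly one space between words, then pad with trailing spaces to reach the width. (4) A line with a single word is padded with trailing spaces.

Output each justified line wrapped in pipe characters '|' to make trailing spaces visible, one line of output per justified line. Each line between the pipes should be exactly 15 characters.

Line 1: ['cloud', 'sand'] (min_width=10, slack=5)
Line 2: ['release', 'leaf'] (min_width=12, slack=3)
Line 3: ['who', 'as', 'rice'] (min_width=11, slack=4)
Line 4: ['take', 'car', 'oats', 'I'] (min_width=15, slack=0)
Line 5: ['bread', 'corn'] (min_width=10, slack=5)
Line 6: ['microwave', 'quick'] (min_width=15, slack=0)

Answer: |cloud      sand|
|release    leaf|
|who   as   rice|
|take car oats I|
|bread      corn|
|microwave quick|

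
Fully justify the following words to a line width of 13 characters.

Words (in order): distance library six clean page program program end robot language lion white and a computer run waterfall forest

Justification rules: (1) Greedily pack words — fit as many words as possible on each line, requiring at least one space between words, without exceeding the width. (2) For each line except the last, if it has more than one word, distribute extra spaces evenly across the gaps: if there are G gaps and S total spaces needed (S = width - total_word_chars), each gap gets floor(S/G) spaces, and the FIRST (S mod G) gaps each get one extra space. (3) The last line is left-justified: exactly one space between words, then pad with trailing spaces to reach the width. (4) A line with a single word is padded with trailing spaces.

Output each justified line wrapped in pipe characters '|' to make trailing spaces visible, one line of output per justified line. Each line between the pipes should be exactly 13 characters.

Answer: |distance     |
|library   six|
|clean    page|
|program      |
|program   end|
|robot        |
|language lion|
|white  and  a|
|computer  run|
|waterfall    |
|forest       |

Derivation:
Line 1: ['distance'] (min_width=8, slack=5)
Line 2: ['library', 'six'] (min_width=11, slack=2)
Line 3: ['clean', 'page'] (min_width=10, slack=3)
Line 4: ['program'] (min_width=7, slack=6)
Line 5: ['program', 'end'] (min_width=11, slack=2)
Line 6: ['robot'] (min_width=5, slack=8)
Line 7: ['language', 'lion'] (min_width=13, slack=0)
Line 8: ['white', 'and', 'a'] (min_width=11, slack=2)
Line 9: ['computer', 'run'] (min_width=12, slack=1)
Line 10: ['waterfall'] (min_width=9, slack=4)
Line 11: ['forest'] (min_width=6, slack=7)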